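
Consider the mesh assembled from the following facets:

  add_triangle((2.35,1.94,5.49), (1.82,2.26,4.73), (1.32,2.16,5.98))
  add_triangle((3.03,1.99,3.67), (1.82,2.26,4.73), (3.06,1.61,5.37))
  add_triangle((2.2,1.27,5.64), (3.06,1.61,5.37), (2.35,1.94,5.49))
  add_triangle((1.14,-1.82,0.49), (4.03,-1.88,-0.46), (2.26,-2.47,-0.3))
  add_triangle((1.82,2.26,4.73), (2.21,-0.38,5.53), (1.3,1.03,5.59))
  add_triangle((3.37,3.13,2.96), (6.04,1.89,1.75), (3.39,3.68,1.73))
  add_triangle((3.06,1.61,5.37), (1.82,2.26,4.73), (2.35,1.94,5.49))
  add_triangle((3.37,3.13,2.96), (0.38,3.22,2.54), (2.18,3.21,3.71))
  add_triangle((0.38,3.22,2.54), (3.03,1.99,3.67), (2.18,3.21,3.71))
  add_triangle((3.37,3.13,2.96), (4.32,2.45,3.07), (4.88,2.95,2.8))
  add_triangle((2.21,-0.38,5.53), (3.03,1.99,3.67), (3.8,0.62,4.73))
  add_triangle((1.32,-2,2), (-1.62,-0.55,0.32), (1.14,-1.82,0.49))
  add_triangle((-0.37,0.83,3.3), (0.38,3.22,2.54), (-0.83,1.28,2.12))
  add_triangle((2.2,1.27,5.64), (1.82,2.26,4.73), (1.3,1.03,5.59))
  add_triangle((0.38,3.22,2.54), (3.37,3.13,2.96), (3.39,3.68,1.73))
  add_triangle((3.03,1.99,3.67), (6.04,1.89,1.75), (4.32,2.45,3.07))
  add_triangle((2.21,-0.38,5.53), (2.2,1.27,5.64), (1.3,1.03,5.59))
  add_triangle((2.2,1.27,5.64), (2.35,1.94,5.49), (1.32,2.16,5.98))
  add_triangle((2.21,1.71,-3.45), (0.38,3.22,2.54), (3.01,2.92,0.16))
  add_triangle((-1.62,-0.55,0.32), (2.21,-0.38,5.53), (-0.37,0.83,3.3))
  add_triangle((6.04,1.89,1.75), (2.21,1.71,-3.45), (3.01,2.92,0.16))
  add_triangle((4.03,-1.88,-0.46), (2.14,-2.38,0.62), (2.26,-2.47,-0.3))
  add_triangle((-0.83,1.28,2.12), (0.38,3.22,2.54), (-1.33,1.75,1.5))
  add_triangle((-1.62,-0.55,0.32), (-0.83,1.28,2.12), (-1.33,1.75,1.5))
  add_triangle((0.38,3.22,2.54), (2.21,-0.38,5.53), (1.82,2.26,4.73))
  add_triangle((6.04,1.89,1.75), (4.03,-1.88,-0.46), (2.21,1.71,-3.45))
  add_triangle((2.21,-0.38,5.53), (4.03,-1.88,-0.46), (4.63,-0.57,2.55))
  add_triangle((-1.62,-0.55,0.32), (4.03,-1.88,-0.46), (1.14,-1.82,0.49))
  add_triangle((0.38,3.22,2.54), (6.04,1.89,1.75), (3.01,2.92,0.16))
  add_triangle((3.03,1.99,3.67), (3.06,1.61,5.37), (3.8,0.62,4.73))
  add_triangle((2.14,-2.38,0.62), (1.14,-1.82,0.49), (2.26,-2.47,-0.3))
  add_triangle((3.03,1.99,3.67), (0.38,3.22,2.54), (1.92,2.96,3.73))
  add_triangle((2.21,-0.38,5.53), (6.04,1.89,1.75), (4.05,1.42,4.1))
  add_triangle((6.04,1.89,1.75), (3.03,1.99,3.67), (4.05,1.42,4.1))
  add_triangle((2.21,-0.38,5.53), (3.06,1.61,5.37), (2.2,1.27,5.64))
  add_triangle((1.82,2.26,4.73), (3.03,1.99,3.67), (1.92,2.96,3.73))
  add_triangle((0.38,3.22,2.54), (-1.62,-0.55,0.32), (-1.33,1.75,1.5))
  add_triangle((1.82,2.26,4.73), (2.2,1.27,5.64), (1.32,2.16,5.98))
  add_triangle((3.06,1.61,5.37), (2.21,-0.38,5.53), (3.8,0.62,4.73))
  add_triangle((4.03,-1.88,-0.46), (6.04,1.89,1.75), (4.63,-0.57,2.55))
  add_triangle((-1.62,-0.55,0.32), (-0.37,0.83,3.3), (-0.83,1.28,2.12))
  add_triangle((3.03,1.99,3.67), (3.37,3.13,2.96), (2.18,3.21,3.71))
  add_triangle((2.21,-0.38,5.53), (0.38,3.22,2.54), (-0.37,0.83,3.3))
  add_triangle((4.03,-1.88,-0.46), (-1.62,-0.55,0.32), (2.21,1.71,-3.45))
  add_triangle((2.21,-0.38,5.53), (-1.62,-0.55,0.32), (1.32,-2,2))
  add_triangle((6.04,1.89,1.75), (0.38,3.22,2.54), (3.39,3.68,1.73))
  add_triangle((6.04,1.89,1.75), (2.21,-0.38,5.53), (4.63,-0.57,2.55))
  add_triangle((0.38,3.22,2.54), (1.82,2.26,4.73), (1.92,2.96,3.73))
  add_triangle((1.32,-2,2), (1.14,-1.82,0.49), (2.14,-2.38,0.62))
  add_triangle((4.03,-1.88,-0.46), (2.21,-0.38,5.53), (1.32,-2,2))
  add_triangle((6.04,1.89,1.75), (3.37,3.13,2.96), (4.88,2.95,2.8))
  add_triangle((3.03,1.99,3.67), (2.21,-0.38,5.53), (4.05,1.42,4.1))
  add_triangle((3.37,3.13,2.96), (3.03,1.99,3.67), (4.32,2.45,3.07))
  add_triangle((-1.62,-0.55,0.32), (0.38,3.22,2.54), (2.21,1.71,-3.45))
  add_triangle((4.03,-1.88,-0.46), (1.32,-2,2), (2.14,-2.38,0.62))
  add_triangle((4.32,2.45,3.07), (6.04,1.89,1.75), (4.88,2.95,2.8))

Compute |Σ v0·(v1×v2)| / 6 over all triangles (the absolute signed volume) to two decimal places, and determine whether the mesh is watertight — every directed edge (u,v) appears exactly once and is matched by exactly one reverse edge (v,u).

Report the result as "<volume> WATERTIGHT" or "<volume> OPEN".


112.00 WATERTIGHT

Per-triangle v0·(v1×v2)/6:
  t1: +0.6589
  t2: +1.4043
  t3: +0.5601
  t4: -0.6260
  t5: -2.1336
  t6: +3.6677
  t7: +0.3562
  t8: +1.4222
  t9: +0.2633
  t10: +0.6604
  t11: -2.5849
  t12: +0.8744
  t13: +1.1139
  t14: +0.9944
  t15: +2.6675
  t16: +1.1797
  t17: +1.3565
  t18: +0.8293
  t19: +4.5545
  t20: +2.5243
  t21: +7.4150
  t22: +0.8608
  t23: +0.8526
  t24: +0.6410
  t25: +1.2932
  t26: +14.6022
  t27: +4.8288
  t28: +0.4270
  t29: +7.0617
  t30: +1.5502
  t31: +0.1855
  t32: +0.3224
  t33: +3.9085
  t34: +2.6402
  t35: +1.4947
  t36: +1.4118
  t37: -0.5218
  t38: -1.1183
  t39: +2.6872
  t40: +7.1291
  t41: +0.8560
  t42: +1.5025
  t43: +4.6651
  t44: +2.5558
  t45: +3.2539
  t46: -4.0724
  t47: +8.6334
  t48: +1.3214
  t49: +0.2882
  t50: +6.3163
  t51: +0.0546
  t52: +2.5315
  t53: +1.2205
  t54: +3.1925
  t55: +1.1924
  t56: +1.0723
Σ = +111.9988 → |volume| = 112.00

Directed edges: 168 total, each appears once with its reverse present → watertight.


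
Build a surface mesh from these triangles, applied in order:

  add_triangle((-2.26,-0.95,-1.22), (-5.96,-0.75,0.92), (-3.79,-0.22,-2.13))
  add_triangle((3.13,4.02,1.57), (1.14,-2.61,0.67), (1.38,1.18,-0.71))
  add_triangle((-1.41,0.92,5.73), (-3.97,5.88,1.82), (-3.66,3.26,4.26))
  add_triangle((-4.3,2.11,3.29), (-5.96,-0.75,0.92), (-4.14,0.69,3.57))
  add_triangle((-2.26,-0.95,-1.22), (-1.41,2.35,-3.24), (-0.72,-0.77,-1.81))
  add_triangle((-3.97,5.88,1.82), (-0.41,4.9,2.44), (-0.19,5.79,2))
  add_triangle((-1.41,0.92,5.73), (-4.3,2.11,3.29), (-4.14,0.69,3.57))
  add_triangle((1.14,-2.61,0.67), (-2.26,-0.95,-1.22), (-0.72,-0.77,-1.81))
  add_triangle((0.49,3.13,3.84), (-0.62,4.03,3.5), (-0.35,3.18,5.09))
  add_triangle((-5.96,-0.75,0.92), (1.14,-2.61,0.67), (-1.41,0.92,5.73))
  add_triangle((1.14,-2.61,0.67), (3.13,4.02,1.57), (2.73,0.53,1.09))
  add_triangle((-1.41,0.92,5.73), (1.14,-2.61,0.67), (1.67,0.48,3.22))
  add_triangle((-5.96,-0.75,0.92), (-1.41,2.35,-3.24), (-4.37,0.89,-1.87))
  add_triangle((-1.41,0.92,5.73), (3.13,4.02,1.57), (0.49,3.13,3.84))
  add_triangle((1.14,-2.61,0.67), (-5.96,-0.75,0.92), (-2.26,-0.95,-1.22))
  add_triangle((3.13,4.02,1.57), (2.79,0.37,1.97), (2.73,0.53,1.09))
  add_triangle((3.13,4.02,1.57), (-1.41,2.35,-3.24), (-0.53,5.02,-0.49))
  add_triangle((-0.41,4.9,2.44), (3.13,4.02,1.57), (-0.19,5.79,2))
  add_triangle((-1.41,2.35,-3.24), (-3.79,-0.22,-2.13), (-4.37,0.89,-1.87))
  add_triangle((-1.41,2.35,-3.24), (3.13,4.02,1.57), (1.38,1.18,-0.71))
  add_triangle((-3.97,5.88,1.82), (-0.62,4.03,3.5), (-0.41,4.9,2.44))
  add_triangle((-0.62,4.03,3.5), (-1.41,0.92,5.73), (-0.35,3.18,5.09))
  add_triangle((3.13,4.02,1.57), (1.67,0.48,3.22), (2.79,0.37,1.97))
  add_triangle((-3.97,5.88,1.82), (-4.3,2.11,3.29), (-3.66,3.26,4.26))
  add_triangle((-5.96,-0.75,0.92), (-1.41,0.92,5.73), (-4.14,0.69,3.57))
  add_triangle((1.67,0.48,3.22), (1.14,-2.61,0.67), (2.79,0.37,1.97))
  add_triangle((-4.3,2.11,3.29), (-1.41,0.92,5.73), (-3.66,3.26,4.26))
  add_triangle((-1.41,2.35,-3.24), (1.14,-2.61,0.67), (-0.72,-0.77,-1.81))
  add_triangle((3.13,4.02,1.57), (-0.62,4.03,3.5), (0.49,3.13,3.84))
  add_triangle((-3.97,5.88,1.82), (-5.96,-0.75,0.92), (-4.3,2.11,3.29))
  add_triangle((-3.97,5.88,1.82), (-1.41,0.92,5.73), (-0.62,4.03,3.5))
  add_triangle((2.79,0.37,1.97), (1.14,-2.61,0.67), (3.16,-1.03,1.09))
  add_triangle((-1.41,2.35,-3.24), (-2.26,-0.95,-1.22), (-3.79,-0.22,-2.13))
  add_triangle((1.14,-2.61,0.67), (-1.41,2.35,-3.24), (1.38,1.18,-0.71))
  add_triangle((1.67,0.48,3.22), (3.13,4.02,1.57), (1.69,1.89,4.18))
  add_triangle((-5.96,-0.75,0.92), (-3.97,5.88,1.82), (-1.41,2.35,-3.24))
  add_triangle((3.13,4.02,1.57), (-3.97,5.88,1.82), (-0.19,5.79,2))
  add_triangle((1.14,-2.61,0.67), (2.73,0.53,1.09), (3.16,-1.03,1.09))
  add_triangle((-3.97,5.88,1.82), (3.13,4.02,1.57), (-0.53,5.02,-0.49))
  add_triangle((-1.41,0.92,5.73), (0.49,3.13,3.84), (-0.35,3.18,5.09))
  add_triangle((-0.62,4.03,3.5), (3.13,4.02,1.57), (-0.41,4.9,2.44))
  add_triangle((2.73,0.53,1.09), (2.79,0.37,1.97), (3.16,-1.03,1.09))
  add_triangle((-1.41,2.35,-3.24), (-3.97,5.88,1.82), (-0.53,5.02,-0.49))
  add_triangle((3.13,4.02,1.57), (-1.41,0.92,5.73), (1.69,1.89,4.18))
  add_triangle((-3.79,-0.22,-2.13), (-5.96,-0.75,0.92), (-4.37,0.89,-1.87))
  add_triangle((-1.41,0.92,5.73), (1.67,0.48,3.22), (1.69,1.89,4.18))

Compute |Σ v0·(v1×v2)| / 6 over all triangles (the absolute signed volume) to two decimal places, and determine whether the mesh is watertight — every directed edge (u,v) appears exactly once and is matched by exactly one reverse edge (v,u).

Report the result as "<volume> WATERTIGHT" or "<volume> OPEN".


206.81 WATERTIGHT

Per-triangle v0·(v1×v2)/6:
  t1: +2.1955
  t2: +3.0105
  t3: +5.2722
  t4: +4.5593
  t5: +2.0118
  t6: +2.7750
  t7: +4.5374
  t8: +1.6635
  t9: +1.4144
  t10: +15.9990
  t11: -0.7462
  t12: +6.3444
  t13: +1.4428
  t14: +3.2771
  t15: +4.8503
  t16: +1.3541
  t17: +7.0455
  t18: +2.3963
  t19: +2.6683
  t20: +3.8264
  t21: +4.4972
  t22: +2.4447
  t23: +3.4979
  t24: +5.3906
  t25: +3.4357
  t26: +2.6041
  t27: +4.6415
  t28: +0.8766
  t29: +4.0777
  t30: +13.4636
  t31: +12.9527
  t32: +1.3744
  t33: +1.1889
  t34: +2.2419
  t35: +2.5454
  t36: +24.9420
  t37: +0.0033
  t38: -0.3818
  t39: +12.6182
  t40: +1.0715
  t41: +4.1274
  t42: +0.6535
  t43: +10.7634
  t44: +5.6894
  t45: +3.2339
  t46: +2.9623
Σ = +206.8141 → |volume| = 206.81

Directed edges: 138 total, each appears once with its reverse present → watertight.


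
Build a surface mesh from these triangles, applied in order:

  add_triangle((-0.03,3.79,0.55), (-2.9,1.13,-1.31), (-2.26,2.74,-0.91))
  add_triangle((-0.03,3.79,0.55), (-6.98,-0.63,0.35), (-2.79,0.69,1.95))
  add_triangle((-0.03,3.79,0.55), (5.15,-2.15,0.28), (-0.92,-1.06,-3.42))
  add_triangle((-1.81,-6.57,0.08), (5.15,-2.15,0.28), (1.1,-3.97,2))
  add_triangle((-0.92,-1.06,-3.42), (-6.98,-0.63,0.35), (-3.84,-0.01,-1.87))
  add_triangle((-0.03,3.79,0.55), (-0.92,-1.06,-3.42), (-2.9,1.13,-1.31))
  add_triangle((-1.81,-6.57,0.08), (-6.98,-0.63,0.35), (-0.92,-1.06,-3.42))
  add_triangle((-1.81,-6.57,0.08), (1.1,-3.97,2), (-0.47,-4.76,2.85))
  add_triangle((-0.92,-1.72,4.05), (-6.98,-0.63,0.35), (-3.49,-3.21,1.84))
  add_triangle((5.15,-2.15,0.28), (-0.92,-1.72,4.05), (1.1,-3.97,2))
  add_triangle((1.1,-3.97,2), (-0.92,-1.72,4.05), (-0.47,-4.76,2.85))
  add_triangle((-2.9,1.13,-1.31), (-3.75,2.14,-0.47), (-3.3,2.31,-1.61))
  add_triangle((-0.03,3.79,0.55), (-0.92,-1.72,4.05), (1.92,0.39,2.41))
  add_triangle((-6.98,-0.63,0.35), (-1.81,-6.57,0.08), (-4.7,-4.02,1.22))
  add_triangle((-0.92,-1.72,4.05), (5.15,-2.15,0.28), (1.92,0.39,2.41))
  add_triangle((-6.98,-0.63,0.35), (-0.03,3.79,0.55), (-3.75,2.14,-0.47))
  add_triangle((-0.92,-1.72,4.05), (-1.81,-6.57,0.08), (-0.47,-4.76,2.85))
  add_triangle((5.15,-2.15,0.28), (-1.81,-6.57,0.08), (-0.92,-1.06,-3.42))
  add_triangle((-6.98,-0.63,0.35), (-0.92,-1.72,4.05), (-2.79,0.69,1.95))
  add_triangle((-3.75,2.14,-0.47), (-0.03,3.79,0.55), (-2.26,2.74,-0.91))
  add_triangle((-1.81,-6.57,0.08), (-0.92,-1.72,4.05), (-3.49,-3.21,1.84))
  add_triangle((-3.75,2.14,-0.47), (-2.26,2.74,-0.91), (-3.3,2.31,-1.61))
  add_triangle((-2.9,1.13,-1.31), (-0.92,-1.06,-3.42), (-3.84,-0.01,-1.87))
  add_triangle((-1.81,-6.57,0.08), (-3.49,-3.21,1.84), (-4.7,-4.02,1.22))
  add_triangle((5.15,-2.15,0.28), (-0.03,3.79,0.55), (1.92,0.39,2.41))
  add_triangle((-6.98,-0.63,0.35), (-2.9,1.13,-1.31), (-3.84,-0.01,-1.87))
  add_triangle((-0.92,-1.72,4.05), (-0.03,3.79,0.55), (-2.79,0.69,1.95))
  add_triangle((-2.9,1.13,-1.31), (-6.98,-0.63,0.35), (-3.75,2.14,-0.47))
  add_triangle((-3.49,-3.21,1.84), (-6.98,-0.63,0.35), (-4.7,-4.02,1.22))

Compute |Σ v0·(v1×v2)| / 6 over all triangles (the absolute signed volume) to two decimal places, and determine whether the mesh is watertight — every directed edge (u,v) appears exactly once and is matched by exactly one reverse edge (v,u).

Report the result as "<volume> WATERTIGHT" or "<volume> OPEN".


195.12 OPEN

Per-triangle v0·(v1×v2)/6:
  t1: -0.3039
  t2: +7.3855
  t3: +10.2429
  t4: +11.6620
  t5: +3.7014
  t6: +5.1002
  t7: +25.8210
  t8: +4.9088
  t9: +10.3137
  t10: +8.8511
  t11: +3.3505
  t12: +0.6450
  t13: +6.6108
  t14: +7.3812
  t15: +8.3572
  t16: +4.4848
  t17: +5.0759
  t18: +21.4110
  t19: +7.8339
  t20: +1.9798
  t21: +10.6159
  t22: +0.9173
  t23: +2.0945
  t24: +3.7432
  t25: +6.9114
  t26: +2.7695
  t27: +6.4716
  t28: +3.1310
  t29: +3.6498
Σ = +195.1171 → |volume| = 195.12

Directed edges: 87 total; 3 unmatched, e.g. (-2.9,1.13,-1.31)→(-2.26,2.74,-0.91) → open.


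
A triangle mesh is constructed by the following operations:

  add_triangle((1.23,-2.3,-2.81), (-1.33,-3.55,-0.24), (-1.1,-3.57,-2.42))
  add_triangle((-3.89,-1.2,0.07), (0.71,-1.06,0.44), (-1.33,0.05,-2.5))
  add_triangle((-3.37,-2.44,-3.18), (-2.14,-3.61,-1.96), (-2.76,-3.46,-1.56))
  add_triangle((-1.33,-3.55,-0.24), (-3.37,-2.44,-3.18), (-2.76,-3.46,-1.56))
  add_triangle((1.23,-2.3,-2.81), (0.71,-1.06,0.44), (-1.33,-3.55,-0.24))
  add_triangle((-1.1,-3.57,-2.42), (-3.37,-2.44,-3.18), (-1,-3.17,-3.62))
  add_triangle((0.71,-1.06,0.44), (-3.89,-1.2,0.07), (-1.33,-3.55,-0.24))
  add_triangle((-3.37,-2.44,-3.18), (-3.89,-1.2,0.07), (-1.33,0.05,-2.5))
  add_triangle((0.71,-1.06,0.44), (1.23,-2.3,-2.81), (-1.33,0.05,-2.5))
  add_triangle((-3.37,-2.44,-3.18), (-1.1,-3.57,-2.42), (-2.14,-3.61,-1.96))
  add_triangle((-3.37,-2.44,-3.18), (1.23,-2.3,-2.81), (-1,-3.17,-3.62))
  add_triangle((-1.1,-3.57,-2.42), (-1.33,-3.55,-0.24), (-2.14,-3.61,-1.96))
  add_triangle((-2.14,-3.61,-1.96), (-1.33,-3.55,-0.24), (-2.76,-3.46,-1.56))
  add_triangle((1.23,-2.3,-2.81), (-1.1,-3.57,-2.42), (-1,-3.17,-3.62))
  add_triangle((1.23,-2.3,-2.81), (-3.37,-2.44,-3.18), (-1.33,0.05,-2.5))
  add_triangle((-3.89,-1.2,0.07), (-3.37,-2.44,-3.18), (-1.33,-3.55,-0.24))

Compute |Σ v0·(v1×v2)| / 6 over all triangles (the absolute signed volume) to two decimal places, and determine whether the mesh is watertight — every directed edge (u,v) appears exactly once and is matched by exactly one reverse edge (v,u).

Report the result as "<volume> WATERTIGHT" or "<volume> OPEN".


Per-triangle v0·(v1×v2)/6:
  t1: +2.3233
  t2: -1.9578
  t3: +1.1600
  t4: -0.6843
  t5: +2.3721
  t6: +2.2707
  t7: +1.1405
  t8: +3.2586
  t9: -0.7263
  t10: +1.6919
  t11: +0.6588
  t12: +1.2563
  t13: +0.8682
  t14: +1.7143
  t15: +4.4902
  t16: +6.3570
Σ = +26.1934 → |volume| = 26.19

Directed edges: 48 total, each appears once with its reverse present → watertight.

26.19 WATERTIGHT


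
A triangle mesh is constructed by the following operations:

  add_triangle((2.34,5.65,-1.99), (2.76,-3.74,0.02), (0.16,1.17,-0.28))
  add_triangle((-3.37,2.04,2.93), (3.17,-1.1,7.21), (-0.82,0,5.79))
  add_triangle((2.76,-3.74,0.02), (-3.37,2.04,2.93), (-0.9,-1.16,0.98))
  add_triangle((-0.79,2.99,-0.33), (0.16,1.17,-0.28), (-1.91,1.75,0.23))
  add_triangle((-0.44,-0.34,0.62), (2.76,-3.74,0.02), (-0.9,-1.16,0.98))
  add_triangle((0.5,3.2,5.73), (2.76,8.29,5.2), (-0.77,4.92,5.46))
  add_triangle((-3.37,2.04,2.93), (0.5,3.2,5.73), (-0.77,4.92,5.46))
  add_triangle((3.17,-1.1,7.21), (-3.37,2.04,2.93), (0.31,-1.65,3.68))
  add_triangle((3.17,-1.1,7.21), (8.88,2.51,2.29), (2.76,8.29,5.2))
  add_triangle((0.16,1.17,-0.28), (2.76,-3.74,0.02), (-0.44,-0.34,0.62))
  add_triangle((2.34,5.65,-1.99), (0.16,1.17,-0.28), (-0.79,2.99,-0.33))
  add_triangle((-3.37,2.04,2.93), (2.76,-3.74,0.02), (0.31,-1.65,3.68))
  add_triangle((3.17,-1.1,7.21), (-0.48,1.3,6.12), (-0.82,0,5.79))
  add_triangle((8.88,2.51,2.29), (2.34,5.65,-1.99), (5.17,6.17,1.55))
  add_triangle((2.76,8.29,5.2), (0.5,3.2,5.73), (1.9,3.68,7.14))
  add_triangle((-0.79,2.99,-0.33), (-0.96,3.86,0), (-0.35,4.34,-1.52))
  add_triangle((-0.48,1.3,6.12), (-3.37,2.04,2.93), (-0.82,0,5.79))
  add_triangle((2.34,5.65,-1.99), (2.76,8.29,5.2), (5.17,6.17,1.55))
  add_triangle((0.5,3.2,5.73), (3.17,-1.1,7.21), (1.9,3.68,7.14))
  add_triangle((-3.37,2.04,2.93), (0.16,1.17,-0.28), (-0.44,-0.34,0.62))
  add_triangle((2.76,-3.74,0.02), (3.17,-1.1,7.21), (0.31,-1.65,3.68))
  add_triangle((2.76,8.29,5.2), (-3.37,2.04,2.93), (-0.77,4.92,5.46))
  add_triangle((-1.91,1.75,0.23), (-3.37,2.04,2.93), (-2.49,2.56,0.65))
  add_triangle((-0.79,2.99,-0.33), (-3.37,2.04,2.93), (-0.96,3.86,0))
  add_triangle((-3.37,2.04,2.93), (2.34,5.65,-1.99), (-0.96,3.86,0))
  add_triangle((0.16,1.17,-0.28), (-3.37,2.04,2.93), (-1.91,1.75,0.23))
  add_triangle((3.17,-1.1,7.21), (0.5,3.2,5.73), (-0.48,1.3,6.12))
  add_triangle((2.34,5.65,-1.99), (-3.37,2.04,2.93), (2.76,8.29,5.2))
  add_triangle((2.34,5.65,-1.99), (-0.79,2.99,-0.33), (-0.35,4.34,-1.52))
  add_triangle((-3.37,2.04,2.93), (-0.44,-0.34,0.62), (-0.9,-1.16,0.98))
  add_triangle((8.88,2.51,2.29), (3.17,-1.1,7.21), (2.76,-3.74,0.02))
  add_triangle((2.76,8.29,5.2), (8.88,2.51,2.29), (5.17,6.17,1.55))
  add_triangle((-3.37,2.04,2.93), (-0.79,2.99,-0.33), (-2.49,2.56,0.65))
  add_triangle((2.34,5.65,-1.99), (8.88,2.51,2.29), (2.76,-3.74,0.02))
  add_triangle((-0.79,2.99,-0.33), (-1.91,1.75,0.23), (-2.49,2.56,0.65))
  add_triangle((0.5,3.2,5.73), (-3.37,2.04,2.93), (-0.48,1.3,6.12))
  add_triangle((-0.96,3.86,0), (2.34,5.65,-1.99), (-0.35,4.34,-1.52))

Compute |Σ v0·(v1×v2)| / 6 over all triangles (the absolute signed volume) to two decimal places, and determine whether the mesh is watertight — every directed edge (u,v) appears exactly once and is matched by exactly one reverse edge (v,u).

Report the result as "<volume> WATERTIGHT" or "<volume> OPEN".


342.26 OPEN

Per-triangle v0·(v1×v2)/6:
  t1: -0.1395
  t2: -5.1138
  t3: +2.0873
  t4: +0.0099
  t5: -0.2573
  t6: +10.5316
  t7: +5.9971
  t8: +10.0023
  t9: +84.3090
  t10: -0.2765
  t11: -0.0313
  t12: +2.6029
  t13: +5.6683
  t14: +19.6735
  t15: +7.2453
  t16: +0.2002
  t17: +4.4684
  t18: +22.3528
  t19: +5.5058
  t20: -0.1210
  t21: +9.4724
  t22: +7.7899
  t23: +0.3406
  t24: +0.6952
  t25: +3.3947
  t26: -0.9710
  t27: +10.1034
  t28: +29.9143
  t29: -1.4458
  t30: -0.1601
  t31: +44.8082
  t32: +28.8687
  t33: +1.5360
  t34: +22.4569
  t35: +0.2903
  t36: +7.7239
  t37: +2.7285
Σ = +342.2611 → |volume| = 342.26

Directed edges: 111 total; 3 unmatched, e.g. (2.76,8.29,5.2)→(3.17,-1.1,7.21) → open.


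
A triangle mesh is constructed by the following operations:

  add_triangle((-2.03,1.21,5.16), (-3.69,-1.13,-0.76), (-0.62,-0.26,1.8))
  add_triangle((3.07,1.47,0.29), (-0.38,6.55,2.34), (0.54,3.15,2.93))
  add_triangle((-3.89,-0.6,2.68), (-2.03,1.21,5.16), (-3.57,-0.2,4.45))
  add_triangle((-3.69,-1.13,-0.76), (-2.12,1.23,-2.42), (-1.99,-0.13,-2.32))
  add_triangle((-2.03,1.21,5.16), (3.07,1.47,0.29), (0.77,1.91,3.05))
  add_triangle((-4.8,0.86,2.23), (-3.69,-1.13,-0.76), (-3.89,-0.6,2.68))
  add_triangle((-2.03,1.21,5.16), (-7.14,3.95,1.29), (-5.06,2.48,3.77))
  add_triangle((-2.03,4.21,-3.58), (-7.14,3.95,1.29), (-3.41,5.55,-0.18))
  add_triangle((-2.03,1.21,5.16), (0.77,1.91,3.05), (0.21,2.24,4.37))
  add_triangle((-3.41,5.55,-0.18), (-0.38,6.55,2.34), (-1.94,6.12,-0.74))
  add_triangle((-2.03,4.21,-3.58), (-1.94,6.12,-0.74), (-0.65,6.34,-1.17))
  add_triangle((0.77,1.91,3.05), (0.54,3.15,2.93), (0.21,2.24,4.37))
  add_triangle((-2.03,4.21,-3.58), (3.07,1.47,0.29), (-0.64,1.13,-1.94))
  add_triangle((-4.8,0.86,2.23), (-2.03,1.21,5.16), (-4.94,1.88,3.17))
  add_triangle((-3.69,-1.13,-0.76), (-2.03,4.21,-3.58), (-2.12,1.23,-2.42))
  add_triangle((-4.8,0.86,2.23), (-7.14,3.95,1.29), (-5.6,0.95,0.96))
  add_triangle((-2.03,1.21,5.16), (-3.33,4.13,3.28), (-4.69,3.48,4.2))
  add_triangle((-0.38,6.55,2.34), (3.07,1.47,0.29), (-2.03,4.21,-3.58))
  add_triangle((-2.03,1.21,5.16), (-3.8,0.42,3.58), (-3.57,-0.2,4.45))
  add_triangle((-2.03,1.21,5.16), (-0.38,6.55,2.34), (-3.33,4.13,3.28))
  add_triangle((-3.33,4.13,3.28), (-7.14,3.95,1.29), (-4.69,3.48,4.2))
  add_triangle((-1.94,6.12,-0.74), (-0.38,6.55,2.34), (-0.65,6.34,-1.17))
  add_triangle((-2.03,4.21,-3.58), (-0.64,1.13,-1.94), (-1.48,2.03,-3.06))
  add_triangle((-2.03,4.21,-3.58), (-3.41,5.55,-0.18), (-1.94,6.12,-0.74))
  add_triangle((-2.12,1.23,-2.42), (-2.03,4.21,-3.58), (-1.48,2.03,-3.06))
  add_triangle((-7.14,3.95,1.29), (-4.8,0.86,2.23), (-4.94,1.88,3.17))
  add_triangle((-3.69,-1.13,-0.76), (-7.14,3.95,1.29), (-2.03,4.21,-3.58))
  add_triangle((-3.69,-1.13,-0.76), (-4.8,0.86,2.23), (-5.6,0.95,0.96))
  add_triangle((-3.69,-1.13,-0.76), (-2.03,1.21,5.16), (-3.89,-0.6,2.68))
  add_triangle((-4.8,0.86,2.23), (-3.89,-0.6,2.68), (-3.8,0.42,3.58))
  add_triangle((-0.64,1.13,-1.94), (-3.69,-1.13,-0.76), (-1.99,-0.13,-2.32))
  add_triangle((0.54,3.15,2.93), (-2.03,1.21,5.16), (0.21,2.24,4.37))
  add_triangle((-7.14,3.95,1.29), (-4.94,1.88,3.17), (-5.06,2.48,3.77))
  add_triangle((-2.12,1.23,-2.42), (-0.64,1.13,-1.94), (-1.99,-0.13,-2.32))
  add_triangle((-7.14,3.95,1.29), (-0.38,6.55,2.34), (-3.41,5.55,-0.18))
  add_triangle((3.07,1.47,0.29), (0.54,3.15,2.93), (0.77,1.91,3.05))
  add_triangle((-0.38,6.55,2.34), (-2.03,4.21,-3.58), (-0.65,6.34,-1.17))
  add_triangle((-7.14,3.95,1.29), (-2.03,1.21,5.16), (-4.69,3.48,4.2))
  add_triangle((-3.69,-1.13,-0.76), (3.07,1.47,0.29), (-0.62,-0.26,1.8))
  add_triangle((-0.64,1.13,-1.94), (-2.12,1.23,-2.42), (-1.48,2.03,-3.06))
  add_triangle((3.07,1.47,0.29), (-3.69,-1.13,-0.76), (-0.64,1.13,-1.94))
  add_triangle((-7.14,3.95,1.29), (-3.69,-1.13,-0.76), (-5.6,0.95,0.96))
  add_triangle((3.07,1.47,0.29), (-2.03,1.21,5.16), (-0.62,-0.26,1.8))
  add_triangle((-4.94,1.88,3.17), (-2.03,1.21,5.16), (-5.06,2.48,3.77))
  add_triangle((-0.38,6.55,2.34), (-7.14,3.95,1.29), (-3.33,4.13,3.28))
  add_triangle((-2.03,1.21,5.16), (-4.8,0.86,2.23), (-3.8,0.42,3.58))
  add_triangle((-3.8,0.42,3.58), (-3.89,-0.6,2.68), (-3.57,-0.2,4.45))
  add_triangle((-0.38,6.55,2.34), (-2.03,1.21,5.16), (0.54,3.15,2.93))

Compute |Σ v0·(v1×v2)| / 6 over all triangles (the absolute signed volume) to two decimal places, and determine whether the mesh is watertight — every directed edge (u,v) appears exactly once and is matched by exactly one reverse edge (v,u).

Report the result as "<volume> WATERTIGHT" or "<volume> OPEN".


Per-triangle v0·(v1×v2)/6:
  t1: +2.4121
  t2: +6.4017
  t3: -1.1104
  t4: +1.6228
  t5: +0.8966
  t6: +3.8179
  t7: +2.1168
  t8: +14.2818
  t9: +0.0765
  t10: +6.1230
  t11: +4.5454
  t12: +0.6476
  t13: +2.4932
  t14: +2.7640
  t15: +2.2392
  t16: +3.5941
  t17: +4.4033
  t18: +17.9705
  t19: +1.9013
  t20: +12.0891
  t21: +6.3054
  t22: +5.0418
  t23: +0.2553
  t24: +5.5189
  t25: +0.9458
  t26: +3.4829
  t27: +20.1358
  t28: +2.2468
  t29: -1.8932
  t30: +1.7006
  t31: -1.0246
  t32: +2.3172
  t33: +2.0332
  t34: +0.5619
  t35: +15.9081
  t36: +2.1342
  t37: -5.1302
  t38: +4.7033
  t39: -0.6134
  t40: +0.1331
  t41: -0.3101
  t42: +3.4515
  t43: +1.9741
  t44: +1.5721
  t45: +14.0228
  t46: +2.1085
  t47: +1.0797
  t48: +7.5911
Σ = +185.5391 → |volume| = 185.54

Directed edges: 144 total, each appears once with its reverse present → watertight.

185.54 WATERTIGHT


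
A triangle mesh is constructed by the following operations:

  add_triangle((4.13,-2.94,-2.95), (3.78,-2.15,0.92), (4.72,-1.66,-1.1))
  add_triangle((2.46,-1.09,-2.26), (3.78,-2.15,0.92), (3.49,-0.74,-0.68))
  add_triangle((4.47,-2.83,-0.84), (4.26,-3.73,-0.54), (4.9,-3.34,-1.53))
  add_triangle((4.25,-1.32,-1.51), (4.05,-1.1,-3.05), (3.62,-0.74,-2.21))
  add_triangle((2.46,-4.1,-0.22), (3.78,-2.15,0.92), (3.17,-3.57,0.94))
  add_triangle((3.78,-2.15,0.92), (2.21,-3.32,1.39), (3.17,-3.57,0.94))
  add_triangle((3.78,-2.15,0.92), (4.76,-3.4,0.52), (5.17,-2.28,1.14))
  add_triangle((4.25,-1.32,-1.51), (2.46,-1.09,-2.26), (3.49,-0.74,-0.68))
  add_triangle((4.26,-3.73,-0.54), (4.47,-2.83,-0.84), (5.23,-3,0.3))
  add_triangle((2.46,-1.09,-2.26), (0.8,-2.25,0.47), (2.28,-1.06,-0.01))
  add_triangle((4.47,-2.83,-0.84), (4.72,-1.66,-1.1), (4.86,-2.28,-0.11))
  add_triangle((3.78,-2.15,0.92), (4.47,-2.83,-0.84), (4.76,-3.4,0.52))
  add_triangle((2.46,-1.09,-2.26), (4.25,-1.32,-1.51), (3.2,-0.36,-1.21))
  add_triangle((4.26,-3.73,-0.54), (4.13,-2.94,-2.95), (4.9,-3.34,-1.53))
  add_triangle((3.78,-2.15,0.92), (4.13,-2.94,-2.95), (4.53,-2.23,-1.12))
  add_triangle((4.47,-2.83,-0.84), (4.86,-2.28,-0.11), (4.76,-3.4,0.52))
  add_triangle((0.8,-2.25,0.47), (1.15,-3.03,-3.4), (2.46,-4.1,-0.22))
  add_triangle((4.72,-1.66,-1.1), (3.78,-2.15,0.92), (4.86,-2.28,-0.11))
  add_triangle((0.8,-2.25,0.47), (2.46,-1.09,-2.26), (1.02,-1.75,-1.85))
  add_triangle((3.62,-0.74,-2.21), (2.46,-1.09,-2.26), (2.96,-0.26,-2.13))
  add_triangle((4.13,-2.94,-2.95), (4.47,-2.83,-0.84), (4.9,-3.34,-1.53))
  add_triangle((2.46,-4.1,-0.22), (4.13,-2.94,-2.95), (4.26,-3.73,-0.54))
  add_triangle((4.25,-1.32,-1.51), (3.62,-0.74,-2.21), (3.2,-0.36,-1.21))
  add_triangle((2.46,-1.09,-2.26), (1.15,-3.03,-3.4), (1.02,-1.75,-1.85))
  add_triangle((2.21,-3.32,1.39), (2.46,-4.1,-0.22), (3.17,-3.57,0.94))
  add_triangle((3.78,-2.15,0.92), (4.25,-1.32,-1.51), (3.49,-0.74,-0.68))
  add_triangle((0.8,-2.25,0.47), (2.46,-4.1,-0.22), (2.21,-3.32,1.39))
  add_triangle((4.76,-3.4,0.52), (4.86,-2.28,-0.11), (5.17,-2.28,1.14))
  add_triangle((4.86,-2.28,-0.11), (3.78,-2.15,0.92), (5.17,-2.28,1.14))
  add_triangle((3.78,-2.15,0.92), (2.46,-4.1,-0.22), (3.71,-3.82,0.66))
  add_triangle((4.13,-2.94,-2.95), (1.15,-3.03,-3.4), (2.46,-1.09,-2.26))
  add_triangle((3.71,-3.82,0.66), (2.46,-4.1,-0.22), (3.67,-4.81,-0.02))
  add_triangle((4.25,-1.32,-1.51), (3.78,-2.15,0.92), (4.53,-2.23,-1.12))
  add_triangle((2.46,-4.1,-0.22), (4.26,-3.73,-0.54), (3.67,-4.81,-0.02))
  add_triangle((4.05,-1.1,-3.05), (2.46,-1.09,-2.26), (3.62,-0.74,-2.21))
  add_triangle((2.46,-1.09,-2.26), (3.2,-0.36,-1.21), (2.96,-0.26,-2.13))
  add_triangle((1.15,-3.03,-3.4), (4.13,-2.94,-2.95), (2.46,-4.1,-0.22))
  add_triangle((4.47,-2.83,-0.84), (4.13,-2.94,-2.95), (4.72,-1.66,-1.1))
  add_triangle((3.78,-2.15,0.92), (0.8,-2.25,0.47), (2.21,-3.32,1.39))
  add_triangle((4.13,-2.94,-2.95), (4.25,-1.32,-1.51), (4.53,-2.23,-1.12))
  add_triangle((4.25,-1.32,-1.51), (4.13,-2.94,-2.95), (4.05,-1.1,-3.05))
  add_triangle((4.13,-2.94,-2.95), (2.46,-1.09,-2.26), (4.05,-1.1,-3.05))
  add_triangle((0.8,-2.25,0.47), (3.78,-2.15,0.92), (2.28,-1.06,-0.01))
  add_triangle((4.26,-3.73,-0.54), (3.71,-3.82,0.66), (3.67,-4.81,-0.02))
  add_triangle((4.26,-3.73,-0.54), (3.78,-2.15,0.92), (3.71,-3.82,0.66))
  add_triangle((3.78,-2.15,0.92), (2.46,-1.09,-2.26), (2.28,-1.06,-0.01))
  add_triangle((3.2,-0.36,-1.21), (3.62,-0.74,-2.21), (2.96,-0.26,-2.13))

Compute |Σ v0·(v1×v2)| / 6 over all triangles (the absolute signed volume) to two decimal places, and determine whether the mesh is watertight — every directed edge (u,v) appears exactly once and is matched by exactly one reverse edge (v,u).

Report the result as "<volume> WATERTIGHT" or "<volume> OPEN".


Per-triangle v0·(v1×v2)/6:
  t1: -3.3904
  t2: -1.9444
  t3: +0.5150
  t4: +0.3353
  t5: +1.1980
  t6: +0.7296
  t7: +0.3174
  t8: +0.2084
  t9: +1.0476
  t10: -1.5955
  t11: +0.9214
  t12: -0.7256
  t13: -0.6392
  t14: +1.2010
  t15: +1.6910
  t16: +1.0710
  t17: +1.4864
  t18: +0.1485
  t19: -1.3508
  t20: +0.2722
  t21: +0.2375
  t22: +3.3086
  t23: +0.3949
  t24: -0.3038
  t25: +0.9330
  t26: +0.9385
  t27: +0.6774
  t28: +1.2621
  t29: -0.5020
  t30: -0.4685
  t31: +1.9390
  t32: +0.2327
  t33: +0.9809
  t34: +0.5111
  t35: -0.0801
  t36: -0.4902
  t37: +6.5087
  t38: +2.2028
  t39: -0.6058
  t40: +1.4390
  t41: +2.0570
  t42: +0.5457
  t43: -0.5978
  t44: +1.1006
  t45: +1.4985
  t46: +0.3165
  t47: +0.2121
Σ = +25.7451 → |volume| = 25.75

Directed edges: 141 total; 7 unmatched, e.g. (4.47,-2.83,-0.84)→(5.23,-3,0.3) → open.

25.75 OPEN


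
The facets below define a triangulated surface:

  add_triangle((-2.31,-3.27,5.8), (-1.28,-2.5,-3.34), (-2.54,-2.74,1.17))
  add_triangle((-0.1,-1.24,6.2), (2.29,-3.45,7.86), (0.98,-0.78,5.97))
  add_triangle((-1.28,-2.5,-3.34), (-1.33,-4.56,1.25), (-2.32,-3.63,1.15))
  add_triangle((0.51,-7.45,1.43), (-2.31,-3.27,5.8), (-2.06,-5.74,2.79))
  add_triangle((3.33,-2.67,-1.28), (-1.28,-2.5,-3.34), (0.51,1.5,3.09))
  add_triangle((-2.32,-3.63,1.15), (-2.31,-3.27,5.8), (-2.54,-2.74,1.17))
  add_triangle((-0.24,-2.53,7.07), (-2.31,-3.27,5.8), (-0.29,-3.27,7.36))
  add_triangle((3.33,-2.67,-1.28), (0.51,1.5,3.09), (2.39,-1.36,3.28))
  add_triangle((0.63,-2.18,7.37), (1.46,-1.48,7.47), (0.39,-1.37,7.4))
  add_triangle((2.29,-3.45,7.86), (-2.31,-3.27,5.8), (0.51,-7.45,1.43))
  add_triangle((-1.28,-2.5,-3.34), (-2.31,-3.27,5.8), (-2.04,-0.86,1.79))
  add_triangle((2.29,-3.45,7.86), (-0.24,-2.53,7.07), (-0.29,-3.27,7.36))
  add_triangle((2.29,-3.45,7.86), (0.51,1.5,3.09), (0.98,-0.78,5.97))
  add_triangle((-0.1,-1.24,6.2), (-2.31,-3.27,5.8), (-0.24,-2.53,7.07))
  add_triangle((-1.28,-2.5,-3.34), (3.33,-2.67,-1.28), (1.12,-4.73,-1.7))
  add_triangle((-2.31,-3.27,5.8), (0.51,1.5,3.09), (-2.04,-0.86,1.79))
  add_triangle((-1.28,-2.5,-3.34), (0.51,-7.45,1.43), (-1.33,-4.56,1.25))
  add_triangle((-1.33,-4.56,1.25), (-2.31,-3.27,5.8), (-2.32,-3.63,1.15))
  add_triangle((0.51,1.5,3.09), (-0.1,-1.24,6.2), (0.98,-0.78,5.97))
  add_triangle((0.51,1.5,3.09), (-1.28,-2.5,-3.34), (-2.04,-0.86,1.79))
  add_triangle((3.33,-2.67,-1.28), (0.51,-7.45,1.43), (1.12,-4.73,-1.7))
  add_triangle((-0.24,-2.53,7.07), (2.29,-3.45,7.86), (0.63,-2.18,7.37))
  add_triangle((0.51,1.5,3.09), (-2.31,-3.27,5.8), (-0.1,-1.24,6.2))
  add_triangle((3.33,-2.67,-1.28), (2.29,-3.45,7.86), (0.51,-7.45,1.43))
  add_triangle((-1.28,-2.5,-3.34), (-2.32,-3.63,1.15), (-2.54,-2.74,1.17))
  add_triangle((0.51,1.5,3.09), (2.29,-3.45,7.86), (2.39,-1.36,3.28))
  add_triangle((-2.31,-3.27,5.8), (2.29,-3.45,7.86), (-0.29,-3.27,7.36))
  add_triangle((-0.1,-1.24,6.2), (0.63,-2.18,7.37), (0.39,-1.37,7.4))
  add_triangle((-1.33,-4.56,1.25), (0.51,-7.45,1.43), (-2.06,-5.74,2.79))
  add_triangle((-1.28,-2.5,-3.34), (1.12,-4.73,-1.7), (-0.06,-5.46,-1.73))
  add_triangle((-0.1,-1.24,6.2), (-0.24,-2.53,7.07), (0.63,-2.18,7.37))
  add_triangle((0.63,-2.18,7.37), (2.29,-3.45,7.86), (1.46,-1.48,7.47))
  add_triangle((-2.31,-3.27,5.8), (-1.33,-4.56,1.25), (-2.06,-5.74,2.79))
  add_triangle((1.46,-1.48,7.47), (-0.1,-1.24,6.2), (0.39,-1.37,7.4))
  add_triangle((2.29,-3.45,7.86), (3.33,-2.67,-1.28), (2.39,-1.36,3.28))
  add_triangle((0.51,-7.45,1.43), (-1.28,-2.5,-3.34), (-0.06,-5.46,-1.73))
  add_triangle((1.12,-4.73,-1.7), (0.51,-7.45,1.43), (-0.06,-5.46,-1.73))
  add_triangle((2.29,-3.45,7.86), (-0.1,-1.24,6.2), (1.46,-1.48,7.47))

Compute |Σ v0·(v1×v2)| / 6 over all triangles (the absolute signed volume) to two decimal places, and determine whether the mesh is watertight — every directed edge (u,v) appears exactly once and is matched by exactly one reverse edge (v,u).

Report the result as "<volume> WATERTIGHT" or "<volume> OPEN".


168.13 WATERTIGHT

Per-triangle v0·(v1×v2)/6:
  t1: -3.5383
  t2: +3.1225
  t3: +3.9233
  t4: +10.4421
  t5: -2.3713
  t6: +2.2334
  t7: +1.5276
  t8: +3.4337
  t9: +1.0436
  t10: +35.8360
  t11: +5.9993
  t12: +1.9470
  t13: +1.9004
  t14: +2.2814
  t15: +5.6652
  t16: +4.4102
  t17: +8.4640
  t18: +4.5407
  t19: +2.1161
  t20: -0.4079
  t21: +8.4191
  t22: +2.0389
  t23: +3.6303
  t24: +32.6987
  t25: +1.9139
  t26: +5.4078
  t27: +2.1027
  t28: +0.4567
  t29: +2.3010
  t30: +2.9468
  t31: +0.9555
  t32: +2.5853
  t33: -0.1840
  t34: -0.1723
  t35: +6.4593
  t36: +2.9482
  t37: +4.1510
  t38: -3.1020
Σ = +168.1256 → |volume| = 168.13

Directed edges: 114 total, each appears once with its reverse present → watertight.


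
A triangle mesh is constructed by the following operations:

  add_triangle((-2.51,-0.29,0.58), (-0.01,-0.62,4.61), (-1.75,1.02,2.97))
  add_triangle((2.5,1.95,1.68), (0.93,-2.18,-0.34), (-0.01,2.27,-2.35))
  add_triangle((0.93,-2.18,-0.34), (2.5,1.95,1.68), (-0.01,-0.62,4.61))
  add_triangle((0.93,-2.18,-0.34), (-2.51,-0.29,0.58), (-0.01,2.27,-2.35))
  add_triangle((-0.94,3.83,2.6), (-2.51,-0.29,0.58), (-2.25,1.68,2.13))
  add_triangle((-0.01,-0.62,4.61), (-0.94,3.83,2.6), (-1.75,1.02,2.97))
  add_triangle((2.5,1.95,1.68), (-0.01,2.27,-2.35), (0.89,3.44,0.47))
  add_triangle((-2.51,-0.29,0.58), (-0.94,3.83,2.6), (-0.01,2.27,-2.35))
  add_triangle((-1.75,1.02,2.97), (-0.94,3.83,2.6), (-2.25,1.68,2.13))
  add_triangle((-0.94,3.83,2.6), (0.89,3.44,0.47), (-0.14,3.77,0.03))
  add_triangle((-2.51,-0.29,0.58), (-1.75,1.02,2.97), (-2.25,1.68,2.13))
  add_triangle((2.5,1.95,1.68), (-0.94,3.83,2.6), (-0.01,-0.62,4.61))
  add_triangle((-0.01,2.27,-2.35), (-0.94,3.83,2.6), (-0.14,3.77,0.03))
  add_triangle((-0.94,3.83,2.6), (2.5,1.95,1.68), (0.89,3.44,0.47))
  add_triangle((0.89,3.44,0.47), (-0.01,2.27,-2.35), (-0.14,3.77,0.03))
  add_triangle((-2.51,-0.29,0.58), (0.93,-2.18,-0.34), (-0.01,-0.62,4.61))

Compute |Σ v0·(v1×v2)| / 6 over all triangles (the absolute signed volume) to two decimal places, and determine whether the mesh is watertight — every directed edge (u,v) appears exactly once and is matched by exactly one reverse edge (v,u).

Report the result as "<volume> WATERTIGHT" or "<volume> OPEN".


54.41 WATERTIGHT

Per-triangle v0·(v1×v2)/6:
  t1: +3.0200
  t2: +3.7526
  t3: +5.8351
  t4: +2.3698
  t5: +0.7191
  t6: +4.5802
  t7: +2.5593
  t8: +6.1397
  t9: +1.7244
  t10: +1.8650
  t11: +1.2589
  t12: +9.6023
  t13: +1.0671
  t14: +3.9408
  t15: +1.5350
  t16: +4.4416
Σ = +54.4110 → |volume| = 54.41

Directed edges: 48 total, each appears once with its reverse present → watertight.


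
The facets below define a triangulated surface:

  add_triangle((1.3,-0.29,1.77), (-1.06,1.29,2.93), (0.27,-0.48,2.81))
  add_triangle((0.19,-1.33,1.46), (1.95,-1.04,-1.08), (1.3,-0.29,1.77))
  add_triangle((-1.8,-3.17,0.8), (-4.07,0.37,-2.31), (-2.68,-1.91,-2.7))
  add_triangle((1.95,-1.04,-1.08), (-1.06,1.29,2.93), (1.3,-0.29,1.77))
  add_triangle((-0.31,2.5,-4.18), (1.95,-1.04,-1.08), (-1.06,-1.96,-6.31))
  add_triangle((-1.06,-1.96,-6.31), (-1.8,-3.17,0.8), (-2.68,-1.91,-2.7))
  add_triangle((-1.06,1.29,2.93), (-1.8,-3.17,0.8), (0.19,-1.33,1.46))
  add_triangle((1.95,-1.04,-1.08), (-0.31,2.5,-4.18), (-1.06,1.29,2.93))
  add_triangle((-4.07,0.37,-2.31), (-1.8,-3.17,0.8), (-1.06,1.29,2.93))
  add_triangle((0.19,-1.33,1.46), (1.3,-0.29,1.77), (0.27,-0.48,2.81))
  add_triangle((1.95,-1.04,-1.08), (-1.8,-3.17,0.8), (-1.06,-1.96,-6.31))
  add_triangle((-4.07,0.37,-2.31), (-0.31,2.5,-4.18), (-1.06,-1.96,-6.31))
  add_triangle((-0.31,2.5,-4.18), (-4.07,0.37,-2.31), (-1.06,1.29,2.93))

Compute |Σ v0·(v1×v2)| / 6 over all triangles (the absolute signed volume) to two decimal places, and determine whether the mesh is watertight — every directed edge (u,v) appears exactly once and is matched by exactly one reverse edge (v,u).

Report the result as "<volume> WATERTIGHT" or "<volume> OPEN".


71.33 OPEN

Per-triangle v0·(v1×v2)/6:
  t1: +0.9553
  t2: +1.1995
  t3: +5.3271
  t4: +0.2793
  t5: +8.8049
  t6: +5.8248
  t7: +2.6906
  t8: +2.8026
  t9: +9.4611
  t10: +0.5721
  t11: +9.0960
  t12: +15.1566
  t13: +9.1635
Σ = +71.3333 → |volume| = 71.33

Directed edges: 39 total; 9 unmatched, e.g. (-1.06,1.29,2.93)→(0.27,-0.48,2.81) → open.


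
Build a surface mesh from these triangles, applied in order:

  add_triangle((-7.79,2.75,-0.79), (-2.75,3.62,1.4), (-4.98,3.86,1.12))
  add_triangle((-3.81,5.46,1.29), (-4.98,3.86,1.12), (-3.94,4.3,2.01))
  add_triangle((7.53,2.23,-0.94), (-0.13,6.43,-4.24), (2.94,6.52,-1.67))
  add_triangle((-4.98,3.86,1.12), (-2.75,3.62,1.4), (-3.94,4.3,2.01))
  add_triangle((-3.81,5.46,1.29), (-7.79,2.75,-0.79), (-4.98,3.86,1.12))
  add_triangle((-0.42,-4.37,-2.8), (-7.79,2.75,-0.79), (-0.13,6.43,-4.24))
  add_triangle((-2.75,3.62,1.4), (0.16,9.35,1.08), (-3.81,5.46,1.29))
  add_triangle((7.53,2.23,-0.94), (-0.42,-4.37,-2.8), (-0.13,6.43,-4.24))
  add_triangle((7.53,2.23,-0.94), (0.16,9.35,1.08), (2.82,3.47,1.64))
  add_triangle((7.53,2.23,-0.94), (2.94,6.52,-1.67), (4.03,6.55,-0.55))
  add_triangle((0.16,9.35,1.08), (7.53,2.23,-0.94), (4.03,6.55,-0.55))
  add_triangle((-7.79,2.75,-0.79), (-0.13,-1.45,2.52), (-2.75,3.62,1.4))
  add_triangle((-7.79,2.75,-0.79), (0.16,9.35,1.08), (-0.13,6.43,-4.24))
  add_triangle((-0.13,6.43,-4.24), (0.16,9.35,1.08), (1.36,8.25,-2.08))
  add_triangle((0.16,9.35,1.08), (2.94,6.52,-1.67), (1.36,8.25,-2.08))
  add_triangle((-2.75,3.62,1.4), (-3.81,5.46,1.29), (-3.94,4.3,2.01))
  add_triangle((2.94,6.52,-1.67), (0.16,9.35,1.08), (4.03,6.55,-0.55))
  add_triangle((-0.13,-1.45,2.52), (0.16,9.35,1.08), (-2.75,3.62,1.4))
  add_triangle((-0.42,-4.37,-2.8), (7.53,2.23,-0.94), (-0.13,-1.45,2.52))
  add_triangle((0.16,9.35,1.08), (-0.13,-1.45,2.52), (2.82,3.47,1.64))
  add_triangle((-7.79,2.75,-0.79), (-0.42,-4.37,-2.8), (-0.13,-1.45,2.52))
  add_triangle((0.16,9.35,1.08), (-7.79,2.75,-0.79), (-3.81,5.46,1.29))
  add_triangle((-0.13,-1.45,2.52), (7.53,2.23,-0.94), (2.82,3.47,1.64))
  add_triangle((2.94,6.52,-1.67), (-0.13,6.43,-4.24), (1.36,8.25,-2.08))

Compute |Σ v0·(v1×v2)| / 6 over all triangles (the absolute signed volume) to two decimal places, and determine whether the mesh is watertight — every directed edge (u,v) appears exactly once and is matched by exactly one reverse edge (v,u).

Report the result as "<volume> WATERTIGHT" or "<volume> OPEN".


352.99 WATERTIGHT

Per-triangle v0·(v1×v2)/6:
  t1: -1.0076
  t2: +1.8905
  t3: +19.5986
  t4: -0.5802
  t5: +4.1070
  t6: +47.6507
  t7: +3.0834
  t8: +45.8342
  t9: +19.6192
  t10: +8.4266
  t11: +7.9423
  t12: +11.9737
  t13: +60.4384
  t14: +10.5983
  t15: +8.7658
  t16: +0.2631
  t17: +9.0352
  t18: +11.6155
  t19: +18.3936
  t20: +11.7646
  t21: +20.2155
  t22: +14.7898
  t23: +11.8081
  t24: +6.7592
Σ = +352.9856 → |volume| = 352.99

Directed edges: 72 total, each appears once with its reverse present → watertight.


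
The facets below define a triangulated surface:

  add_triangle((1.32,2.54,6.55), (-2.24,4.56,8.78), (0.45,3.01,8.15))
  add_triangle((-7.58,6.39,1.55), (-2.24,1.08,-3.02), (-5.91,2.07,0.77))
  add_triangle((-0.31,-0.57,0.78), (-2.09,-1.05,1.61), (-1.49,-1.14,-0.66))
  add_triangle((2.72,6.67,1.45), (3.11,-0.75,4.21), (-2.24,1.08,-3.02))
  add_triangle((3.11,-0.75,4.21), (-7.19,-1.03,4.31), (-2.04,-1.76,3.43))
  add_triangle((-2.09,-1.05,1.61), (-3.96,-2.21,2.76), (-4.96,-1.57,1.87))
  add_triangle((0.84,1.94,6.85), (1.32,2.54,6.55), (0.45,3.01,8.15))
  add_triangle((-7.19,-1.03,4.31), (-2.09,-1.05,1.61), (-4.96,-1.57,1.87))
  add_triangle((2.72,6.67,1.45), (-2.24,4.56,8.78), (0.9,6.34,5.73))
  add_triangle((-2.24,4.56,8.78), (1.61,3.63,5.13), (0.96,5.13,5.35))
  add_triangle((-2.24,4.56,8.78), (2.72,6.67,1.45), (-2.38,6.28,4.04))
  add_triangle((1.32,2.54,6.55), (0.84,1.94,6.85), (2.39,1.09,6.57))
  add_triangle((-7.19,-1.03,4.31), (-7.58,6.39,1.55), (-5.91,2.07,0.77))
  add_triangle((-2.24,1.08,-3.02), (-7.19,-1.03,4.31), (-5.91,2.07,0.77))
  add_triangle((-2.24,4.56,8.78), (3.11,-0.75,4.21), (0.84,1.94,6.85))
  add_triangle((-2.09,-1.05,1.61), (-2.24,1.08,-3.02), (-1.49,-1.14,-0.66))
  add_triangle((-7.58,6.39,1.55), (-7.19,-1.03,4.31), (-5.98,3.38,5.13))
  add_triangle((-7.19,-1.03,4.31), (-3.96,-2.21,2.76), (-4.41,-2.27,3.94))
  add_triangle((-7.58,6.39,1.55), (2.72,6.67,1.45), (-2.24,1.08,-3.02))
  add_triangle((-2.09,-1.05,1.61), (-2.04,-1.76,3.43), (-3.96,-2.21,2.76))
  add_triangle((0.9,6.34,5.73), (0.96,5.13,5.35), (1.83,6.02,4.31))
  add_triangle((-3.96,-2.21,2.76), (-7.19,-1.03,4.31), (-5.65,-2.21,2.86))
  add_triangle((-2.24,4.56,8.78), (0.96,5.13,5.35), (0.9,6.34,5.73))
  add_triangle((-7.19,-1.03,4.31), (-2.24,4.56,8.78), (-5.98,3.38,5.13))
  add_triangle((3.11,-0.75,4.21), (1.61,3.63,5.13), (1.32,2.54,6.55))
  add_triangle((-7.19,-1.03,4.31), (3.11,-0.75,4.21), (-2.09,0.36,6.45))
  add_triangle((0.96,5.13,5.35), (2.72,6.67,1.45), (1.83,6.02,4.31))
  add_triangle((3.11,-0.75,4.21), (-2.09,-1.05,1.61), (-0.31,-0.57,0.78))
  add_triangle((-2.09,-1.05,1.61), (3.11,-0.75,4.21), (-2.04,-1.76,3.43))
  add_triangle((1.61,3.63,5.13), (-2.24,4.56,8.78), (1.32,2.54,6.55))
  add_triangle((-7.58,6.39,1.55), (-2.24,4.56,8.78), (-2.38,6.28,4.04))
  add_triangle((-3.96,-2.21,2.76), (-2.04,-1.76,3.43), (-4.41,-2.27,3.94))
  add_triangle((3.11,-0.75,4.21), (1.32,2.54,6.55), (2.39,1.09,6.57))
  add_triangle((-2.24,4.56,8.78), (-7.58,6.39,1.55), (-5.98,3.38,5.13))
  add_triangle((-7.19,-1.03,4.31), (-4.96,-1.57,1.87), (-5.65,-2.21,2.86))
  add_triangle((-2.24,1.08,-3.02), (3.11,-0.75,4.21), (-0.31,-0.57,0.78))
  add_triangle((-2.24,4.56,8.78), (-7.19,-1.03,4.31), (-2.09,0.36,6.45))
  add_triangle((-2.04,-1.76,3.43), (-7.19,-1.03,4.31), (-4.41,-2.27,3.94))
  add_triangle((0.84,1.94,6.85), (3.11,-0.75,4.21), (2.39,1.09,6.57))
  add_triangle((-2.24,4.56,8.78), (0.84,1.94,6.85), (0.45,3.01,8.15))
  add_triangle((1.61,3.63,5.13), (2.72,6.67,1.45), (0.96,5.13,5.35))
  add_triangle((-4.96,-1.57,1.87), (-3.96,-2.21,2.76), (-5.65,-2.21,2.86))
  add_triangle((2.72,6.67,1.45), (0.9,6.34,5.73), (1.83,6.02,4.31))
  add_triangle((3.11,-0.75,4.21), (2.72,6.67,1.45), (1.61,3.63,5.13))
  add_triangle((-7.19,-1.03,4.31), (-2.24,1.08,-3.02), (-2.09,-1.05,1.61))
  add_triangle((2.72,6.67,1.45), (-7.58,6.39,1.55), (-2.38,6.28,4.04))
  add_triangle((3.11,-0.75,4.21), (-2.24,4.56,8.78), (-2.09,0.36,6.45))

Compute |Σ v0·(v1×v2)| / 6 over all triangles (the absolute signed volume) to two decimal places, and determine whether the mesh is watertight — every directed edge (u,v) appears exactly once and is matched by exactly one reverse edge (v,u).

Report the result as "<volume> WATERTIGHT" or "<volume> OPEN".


Per-triangle v0·(v1×v2)/6:
  t1: +2.1624
  t2: +12.3481
  t3: +0.3347
  t4: -0.6712
  t5: +7.5218
  t6: -0.2432
  t7: +0.8437
  t8: -1.3602
  t9: +5.2392
  t10: +6.7579
  t11: +30.5911
  t12: +1.6937
  t13: +14.3760
  t14: +10.5936
  t15: +1.2149
  t16: +2.0358
  t17: +29.0432
  t18: +1.7939
  t19: +37.3340
  t20: -0.2172
  t21: +1.0124
  t22: +1.6853
  t23: +3.3180
  t24: +28.7199
  t25: +5.5492
  t26: +12.2454
  t27: -0.8349
  t28: +0.5173
  t29: -0.1945
  t30: +7.9077
  t31: +32.9373
  t32: +0.6087
  t33: +0.8265
  t34: +30.6522
  t35: +1.3091
  t36: -0.3398
  t37: +24.5211
  t38: +2.0527
  t39: +1.2311
  t40: +1.3569
  t41: +6.0731
  t42: +0.1355
  t43: +2.6001
  t44: +15.8530
  t45: +3.3246
  t46: +29.4036
  t47: +20.2160
Σ = +394.0799 → |volume| = 394.08

Directed edges: 141 total; 3 unmatched, e.g. (-1.49,-1.14,-0.66)→(-0.31,-0.57,0.78) → open.

394.08 OPEN
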